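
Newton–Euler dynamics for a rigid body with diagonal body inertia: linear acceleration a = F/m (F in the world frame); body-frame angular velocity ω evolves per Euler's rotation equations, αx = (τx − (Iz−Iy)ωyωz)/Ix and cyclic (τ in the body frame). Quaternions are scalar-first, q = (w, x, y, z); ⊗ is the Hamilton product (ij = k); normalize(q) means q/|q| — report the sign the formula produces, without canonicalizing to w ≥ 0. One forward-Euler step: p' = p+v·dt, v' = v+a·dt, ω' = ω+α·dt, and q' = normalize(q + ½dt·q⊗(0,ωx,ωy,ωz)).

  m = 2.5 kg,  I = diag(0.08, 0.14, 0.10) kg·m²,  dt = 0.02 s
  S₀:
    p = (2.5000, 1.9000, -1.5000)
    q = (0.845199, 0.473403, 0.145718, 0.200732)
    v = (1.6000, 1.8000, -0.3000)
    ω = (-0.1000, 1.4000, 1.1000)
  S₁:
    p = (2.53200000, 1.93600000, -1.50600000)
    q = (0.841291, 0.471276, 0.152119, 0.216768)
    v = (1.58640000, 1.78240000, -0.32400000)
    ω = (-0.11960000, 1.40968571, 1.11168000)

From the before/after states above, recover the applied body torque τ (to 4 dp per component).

ω₁ − ω₀ = (-0.01960000, 0.00968571, 0.01168000)
ω₀×(Iω₀) = (-0.0616, 0.0022, -0.0084)
I·α + gyro = (-0.1400, 0.0700, 0.0500)

τ = (-0.1400, 0.0700, 0.0500)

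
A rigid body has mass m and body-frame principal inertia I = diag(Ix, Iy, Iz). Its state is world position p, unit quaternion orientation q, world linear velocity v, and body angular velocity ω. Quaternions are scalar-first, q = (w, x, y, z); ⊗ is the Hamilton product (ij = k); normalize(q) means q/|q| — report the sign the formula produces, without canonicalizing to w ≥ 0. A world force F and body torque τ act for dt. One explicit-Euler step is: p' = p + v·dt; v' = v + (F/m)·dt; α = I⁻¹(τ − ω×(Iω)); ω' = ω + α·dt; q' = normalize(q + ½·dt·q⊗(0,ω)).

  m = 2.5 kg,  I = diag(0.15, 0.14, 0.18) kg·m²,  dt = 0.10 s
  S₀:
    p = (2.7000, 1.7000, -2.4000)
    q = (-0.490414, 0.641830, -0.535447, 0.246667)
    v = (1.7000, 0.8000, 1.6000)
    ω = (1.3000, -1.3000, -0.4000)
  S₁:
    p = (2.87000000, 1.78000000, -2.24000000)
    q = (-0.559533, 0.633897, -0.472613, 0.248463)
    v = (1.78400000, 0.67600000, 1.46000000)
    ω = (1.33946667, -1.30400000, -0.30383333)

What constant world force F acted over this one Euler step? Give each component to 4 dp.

F = (2.1000, -3.1000, -3.5000)

v₁ − v₀ = (0.08400000, -0.12400000, -0.14000000)
m·(v₁−v₀)/dt = (2.1000, -3.1000, -3.5000)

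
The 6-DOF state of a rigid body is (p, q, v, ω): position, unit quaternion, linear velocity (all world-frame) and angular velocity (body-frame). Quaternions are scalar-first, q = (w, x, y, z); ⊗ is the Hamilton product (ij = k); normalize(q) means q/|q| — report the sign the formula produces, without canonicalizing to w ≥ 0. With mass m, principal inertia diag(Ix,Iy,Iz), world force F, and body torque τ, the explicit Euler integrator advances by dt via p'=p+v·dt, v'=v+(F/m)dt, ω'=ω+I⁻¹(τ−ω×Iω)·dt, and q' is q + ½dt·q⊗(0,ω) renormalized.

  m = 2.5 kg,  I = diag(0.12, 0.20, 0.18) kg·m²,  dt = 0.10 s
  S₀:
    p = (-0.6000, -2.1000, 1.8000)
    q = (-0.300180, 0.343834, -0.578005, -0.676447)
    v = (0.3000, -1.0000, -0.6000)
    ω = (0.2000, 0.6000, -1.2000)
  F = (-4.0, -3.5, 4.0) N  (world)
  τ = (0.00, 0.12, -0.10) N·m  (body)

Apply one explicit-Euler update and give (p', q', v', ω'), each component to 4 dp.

p' = (-0.5700, -2.2000, 1.7400)
q' = (-0.3261, 0.3949, -0.5718, -0.6409)
v' = (0.1400, -1.1400, -0.4400)
ω' = (0.1880, 0.6528, -1.2609)

a = (-1.6000, -1.4000, 1.6000)
new position p' = (-0.5700, -2.2000, 1.7400)
v + (F/m)dt = (0.1400, -1.1400, -0.4400)
angular accel α = (-0.1200, 0.5280, -0.6089)
new body rate ω' = (0.1880, 0.6528, -1.2609)
Hamilton product q⊗(0,ω) = (-0.5337002, 1.0394382, 0.0972034, 0.6821174)
updated quaternion q' = (-0.3261, 0.3949, -0.5718, -0.6409)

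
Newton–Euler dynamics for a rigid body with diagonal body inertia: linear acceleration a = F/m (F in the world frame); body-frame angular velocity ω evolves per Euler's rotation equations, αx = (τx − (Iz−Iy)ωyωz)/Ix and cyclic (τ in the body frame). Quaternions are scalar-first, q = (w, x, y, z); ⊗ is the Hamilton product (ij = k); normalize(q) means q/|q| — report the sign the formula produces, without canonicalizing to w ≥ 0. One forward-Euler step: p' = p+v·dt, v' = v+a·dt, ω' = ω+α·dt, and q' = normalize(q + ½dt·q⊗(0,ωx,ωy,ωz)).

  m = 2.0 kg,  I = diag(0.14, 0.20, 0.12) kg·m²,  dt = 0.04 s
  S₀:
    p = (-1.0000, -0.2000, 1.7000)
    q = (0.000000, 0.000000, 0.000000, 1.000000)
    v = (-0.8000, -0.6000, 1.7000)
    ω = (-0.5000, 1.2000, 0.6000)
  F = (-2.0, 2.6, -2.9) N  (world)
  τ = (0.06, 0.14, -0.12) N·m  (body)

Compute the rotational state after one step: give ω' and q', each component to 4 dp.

ω' = (-0.4664, 1.2292, 0.5720)
q' = (-0.0120, -0.0240, -0.0100, 0.9996)

angular accel α = (0.8400, 0.7300, -0.7000)
new body rate ω' = (-0.4664, 1.2292, 0.5720)
Hamilton product q⊗(0,ω) = (-0.6000000, -1.2000000, -0.5000000, 0.0000000)
q + ½dt·q⊗(0,ω), renormalized = (-0.0120, -0.0240, -0.0100, 0.9996)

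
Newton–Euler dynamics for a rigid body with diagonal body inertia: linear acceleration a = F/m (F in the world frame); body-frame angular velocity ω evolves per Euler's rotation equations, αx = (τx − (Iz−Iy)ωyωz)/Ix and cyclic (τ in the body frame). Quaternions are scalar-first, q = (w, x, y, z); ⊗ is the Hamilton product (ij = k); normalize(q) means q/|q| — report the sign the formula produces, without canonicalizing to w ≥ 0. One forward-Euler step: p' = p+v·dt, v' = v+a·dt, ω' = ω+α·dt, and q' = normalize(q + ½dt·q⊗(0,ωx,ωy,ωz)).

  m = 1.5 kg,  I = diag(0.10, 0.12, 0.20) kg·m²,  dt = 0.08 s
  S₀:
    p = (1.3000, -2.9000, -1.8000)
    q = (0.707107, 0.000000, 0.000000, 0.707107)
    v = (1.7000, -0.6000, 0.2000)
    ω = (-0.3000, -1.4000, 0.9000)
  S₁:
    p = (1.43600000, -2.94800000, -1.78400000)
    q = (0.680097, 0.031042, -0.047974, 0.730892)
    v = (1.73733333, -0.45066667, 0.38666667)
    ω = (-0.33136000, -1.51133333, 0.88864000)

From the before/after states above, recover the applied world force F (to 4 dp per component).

v₁ − v₀ = (0.03733333, 0.14933333, 0.18666667)
F = m·Δv/dt = (0.7000, 2.8000, 3.5000)

F = (0.7000, 2.8000, 3.5000)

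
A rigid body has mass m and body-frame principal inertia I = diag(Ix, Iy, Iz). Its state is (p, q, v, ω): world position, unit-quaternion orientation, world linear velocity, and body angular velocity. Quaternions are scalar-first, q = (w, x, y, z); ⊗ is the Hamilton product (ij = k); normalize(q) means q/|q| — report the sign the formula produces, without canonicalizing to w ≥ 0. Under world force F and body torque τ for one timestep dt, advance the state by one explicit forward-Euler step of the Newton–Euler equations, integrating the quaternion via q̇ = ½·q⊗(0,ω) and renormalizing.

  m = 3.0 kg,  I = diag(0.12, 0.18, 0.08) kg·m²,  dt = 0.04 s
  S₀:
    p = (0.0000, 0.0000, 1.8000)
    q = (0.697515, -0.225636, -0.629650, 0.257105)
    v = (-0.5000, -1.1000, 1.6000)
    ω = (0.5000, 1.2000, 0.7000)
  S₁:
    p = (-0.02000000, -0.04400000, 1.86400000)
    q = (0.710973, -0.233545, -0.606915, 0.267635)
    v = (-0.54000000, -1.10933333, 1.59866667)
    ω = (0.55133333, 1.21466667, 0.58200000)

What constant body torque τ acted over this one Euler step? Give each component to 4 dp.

rate change Δω = (0.05133333, 0.01466667, -0.11800000)
ω₀×(Iω₀) = (-0.0840, 0.0140, 0.0360)
I·α + gyro = (0.0700, 0.0800, -0.2000)

τ = (0.0700, 0.0800, -0.2000)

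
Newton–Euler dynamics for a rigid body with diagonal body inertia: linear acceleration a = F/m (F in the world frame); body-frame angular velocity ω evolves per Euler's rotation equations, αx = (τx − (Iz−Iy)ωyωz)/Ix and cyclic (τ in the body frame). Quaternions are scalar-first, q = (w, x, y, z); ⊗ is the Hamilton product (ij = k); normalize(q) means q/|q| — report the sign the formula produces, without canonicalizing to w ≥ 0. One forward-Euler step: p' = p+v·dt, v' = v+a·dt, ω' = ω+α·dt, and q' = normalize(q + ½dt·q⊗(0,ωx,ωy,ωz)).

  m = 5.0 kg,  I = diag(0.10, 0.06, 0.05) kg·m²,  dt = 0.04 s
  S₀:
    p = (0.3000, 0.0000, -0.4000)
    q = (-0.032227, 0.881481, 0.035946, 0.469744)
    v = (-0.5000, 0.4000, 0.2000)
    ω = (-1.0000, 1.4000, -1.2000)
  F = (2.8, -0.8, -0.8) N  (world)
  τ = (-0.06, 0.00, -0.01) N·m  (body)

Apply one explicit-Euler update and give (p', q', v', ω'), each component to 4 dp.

α = I⁻¹(τ − ω×Iω) = (-0.7680, -1.0000, -1.3200)
new body rate ω' = (-1.0307, 1.3600, -1.2528)
Hamilton product q⊗(0,ω) = (1.3948494, -0.6685498, 0.5429154, 1.3086918)
updated quaternion q' = (-0.0043, 0.8673, 0.0468, 0.4955)
new position p' = (0.2800, 0.0160, -0.3920)
v' = v + a·dt = (-0.4776, 0.3936, 0.1936)

p' = (0.2800, 0.0160, -0.3920)
q' = (-0.0043, 0.8673, 0.0468, 0.4955)
v' = (-0.4776, 0.3936, 0.1936)
ω' = (-1.0307, 1.3600, -1.2528)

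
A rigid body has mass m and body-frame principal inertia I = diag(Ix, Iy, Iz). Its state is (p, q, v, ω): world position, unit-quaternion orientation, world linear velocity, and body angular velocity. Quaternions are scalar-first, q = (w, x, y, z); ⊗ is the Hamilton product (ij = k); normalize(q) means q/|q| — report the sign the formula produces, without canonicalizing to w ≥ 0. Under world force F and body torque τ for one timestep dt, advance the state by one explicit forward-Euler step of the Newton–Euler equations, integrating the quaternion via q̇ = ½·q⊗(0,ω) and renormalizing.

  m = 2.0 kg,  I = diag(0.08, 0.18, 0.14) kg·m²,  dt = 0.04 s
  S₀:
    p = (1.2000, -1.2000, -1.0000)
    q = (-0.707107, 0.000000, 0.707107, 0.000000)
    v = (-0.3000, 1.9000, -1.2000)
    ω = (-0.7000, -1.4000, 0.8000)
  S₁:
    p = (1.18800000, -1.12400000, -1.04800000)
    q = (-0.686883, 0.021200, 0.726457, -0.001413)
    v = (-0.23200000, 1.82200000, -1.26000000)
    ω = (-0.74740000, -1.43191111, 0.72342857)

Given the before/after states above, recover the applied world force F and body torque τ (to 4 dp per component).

Δv = v₁−v₀ = (0.06800000, -0.07800000, -0.06000000)
applied force F = (3.4000, -3.9000, -3.0000)
ω₁ − ω₀ = (-0.04740000, -0.03191111, -0.07657143)
τ = I·(Δω/dt) + ω₀×(Iω₀) = (-0.0500, -0.1100, -0.1700)

F = (3.4000, -3.9000, -3.0000)
τ = (-0.0500, -0.1100, -0.1700)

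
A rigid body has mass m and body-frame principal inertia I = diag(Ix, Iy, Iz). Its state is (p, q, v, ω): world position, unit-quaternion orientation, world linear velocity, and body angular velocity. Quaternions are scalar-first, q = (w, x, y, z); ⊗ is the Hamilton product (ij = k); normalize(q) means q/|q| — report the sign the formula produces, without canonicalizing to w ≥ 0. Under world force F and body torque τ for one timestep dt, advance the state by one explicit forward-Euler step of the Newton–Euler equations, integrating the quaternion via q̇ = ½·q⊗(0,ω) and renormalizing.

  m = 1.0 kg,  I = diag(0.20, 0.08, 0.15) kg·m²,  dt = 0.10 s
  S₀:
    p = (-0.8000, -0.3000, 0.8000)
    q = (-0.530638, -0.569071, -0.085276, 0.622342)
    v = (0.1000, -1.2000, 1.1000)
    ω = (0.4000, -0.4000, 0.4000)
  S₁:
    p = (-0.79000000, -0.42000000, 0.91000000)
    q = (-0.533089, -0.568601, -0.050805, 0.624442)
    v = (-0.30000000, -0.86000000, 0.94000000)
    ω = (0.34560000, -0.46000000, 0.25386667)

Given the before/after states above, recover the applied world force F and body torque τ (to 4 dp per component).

F = (-4.0000, 3.4000, -1.6000)
τ = (-0.1200, -0.0400, -0.2000)

Δω = ω₁−ω₀ = (-0.05440000, -0.06000000, -0.14613333)
I·α + gyro = (-0.1200, -0.0400, -0.2000)
Δv = v₁−v₀ = (-0.40000000, 0.34000000, -0.16000000)
applied force F = (-4.0000, 3.4000, -1.6000)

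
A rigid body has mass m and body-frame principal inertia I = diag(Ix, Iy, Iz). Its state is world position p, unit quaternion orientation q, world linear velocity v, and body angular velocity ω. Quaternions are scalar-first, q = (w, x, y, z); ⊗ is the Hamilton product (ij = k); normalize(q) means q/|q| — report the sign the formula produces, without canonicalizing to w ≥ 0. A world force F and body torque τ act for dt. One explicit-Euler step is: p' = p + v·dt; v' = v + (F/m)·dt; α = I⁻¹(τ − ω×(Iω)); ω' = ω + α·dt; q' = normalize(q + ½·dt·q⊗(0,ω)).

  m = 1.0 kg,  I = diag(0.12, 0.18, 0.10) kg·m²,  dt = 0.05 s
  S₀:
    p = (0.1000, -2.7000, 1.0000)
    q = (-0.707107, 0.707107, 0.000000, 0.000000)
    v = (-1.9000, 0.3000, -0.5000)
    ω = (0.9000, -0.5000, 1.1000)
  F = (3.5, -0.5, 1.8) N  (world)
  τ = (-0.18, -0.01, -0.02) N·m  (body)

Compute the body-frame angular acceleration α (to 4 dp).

ω×(Iω) gyroscopic = (0.0440, 0.0198, -0.0270)
(τ − ω×Iω)/I = (-1.8667, -0.1656, 0.0700)

α = (-1.8667, -0.1656, 0.0700)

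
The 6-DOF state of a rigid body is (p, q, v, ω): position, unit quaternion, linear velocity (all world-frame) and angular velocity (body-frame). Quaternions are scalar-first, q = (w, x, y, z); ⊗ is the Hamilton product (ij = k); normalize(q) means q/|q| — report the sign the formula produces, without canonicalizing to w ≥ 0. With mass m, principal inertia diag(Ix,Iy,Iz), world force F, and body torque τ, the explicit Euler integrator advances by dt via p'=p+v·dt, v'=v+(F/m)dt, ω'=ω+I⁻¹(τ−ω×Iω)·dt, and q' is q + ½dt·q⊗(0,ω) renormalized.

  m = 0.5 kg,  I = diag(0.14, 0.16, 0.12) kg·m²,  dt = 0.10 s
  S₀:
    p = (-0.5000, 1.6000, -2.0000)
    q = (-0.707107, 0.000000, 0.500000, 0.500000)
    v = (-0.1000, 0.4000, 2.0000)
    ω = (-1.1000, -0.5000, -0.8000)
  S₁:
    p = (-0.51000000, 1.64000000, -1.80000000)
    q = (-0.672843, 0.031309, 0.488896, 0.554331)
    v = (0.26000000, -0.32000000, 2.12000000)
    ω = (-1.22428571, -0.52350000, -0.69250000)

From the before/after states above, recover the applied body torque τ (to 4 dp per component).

Δω = ω₁−ω₀ = (-0.12428571, -0.02350000, 0.10750000)
gyro term ω₀×Iω₀ = (-0.0160, 0.0176, 0.0110)
I·α + gyro = (-0.1900, -0.0200, 0.1400)

τ = (-0.1900, -0.0200, 0.1400)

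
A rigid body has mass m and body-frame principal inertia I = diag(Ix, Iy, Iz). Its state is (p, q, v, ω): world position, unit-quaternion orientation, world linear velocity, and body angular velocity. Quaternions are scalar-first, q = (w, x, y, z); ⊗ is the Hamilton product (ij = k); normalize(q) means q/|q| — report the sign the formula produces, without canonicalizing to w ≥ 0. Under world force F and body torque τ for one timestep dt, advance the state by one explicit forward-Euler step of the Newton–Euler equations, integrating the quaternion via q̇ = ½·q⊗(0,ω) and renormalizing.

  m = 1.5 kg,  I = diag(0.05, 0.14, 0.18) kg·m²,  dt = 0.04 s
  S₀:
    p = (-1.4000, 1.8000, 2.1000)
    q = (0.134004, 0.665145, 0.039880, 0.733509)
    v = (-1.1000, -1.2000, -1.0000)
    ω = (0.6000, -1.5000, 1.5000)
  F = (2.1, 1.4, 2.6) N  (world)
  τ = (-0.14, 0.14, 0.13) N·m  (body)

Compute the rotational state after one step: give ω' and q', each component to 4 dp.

ω' = (0.5600, -1.4266, 1.5469)
q' = (0.1051, 0.6893, 0.0247, 0.7164)

gyro term ω×Iω = (-0.0900, -0.1170, -0.0810)
angular accel α = (-1.0000, 1.8357, 1.1722)
new body rate ω' = (0.5600, -1.4266, 1.5469)
2q̇ = q⊗(0,ω) = (-1.4395305, 1.2404859, -0.7586181, -0.8206395)
updated quaternion q' = (0.1051, 0.6893, 0.0247, 0.7164)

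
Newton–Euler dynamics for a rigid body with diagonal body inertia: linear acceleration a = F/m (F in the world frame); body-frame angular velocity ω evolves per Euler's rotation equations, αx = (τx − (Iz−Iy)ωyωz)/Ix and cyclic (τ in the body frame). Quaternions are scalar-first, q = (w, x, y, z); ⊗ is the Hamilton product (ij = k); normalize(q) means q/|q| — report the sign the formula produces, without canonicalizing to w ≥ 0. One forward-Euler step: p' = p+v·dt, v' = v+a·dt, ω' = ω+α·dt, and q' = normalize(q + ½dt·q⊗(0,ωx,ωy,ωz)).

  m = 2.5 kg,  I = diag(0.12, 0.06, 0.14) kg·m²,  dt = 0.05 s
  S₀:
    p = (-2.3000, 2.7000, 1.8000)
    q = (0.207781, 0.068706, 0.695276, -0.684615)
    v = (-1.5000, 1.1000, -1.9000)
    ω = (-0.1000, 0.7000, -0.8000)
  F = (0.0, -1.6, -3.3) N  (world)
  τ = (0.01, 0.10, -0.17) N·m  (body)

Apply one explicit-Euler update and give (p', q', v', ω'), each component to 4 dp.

precession coupling ω×(Iω) = (-0.0448, -0.0016, 0.0042)
α = I⁻¹(τ − ω×Iω) = (0.4567, 1.6933, -1.2443)
ω + α·dt = (-0.0772, 0.7847, -0.8622)
2q̇ = q⊗(0,ω) = (-1.0275146, -0.0977684, 0.2688730, -0.0486030)
q' = normalize(q + ½dt·q⊗(0,ω)) = (0.1820, 0.0662, 0.7017, -0.6856)
linear accel F/m = (0.0000, -0.6400, -1.3200)
p' = p + v·dt = (-2.3750, 2.7550, 1.7050)
v' = v + a·dt = (-1.5000, 1.0680, -1.9660)

p' = (-2.3750, 2.7550, 1.7050)
q' = (0.1820, 0.0662, 0.7017, -0.6856)
v' = (-1.5000, 1.0680, -1.9660)
ω' = (-0.0772, 0.7847, -0.8622)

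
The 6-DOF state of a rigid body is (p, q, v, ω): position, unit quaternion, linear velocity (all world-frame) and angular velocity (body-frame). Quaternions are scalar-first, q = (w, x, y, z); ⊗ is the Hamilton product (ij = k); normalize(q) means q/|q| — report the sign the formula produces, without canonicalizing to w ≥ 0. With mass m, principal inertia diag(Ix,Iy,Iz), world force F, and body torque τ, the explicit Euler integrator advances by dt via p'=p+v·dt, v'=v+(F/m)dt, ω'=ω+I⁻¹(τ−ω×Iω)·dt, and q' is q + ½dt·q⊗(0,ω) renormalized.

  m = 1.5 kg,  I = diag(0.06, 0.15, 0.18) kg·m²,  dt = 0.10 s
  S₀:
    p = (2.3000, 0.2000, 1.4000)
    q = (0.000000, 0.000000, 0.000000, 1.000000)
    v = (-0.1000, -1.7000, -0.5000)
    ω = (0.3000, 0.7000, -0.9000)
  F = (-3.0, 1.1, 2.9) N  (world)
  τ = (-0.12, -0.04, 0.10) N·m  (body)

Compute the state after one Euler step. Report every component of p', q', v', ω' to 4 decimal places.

p' = (2.2900, 0.0300, 1.3500)
q' = (0.0449, -0.0349, 0.0150, 0.9983)
v' = (-0.3000, -1.6267, -0.3067)
ω' = (0.1315, 0.6517, -0.8549)

angular accel α = (-1.6850, -0.4827, 0.4506)
ω + α·dt = (0.1315, 0.6517, -0.8549)
Hamilton product q⊗(0,ω) = (0.9000000, -0.7000000, 0.3000000, 0.0000000)
q' = normalize(q + ½dt·q⊗(0,ω)) = (0.0449, -0.0349, 0.0150, 0.9983)
linear accel F/m = (-2.0000, 0.7333, 1.9333)
p + v·dt = (2.2900, 0.0300, 1.3500)
v + (F/m)dt = (-0.3000, -1.6267, -0.3067)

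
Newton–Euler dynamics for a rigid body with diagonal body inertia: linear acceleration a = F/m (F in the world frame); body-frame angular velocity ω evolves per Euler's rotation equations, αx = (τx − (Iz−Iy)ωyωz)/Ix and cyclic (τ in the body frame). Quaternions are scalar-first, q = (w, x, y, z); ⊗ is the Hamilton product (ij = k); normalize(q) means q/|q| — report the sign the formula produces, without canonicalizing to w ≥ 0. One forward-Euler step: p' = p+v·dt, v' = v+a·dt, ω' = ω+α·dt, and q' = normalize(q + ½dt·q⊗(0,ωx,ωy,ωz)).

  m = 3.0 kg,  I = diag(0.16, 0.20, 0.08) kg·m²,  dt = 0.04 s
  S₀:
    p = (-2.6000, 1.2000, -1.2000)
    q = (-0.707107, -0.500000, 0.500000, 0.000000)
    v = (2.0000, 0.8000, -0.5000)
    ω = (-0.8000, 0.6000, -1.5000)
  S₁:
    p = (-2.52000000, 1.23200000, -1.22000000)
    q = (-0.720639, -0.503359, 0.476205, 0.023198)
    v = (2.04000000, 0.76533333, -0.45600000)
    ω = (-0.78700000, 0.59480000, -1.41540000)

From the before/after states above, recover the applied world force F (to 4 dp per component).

v₁ − v₀ = (0.04000000, -0.03466667, 0.04400000)
m·(v₁−v₀)/dt = (3.0000, -2.6000, 3.3000)

F = (3.0000, -2.6000, 3.3000)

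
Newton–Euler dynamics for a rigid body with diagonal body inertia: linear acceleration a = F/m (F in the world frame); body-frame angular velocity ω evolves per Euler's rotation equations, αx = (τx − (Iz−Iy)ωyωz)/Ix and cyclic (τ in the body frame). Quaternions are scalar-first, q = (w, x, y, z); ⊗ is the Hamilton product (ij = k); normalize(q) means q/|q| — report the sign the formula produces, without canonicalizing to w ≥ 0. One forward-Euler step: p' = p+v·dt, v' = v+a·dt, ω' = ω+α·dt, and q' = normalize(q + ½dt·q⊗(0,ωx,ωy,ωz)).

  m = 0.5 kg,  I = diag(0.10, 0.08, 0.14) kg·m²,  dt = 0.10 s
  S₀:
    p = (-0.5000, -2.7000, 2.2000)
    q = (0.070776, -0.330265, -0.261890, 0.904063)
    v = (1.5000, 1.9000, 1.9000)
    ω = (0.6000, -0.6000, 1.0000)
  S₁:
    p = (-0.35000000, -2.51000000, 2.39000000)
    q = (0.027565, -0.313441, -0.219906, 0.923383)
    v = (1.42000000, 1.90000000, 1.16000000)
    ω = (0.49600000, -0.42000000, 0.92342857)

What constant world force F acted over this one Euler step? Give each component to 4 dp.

v₁ − v₀ = (-0.08000000, 0.00000000, -0.74000000)
applied force F = (-0.4000, 0.0000, -3.7000)

F = (-0.4000, 0.0000, -3.7000)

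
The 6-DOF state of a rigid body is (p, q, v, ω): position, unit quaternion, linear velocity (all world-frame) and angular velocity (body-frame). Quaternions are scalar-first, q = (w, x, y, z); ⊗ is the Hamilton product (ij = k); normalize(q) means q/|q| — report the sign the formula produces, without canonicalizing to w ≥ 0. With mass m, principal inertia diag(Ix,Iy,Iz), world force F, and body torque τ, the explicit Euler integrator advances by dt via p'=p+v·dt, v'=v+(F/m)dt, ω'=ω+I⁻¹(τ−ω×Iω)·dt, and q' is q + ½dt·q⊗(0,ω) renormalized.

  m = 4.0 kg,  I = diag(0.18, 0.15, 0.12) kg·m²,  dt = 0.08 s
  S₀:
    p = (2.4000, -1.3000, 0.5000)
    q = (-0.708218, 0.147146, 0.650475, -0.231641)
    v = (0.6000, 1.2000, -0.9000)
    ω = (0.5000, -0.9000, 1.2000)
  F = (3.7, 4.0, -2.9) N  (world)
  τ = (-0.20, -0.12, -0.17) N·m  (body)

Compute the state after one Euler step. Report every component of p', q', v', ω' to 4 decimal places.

p' = (2.4480, -1.2040, 0.4280)
q' = (-0.6753, 0.1556, 0.6630, -0.2834)
v' = (0.6740, 1.2800, -0.9580)
ω' = (0.3967, -0.9832, 1.0777)

α = I⁻¹(τ − ω×Iω) = (-1.2911, -1.0400, -1.5292)
ω + α·dt = (0.3967, -0.9832, 1.0777)
2q̇ = q⊗(0,ω) = (0.7898237, 0.2179841, 0.3450005, -1.3075305)
updated quaternion q' = (-0.6753, 0.1556, 0.6630, -0.2834)
a = F/m = (0.9250, 1.0000, -0.7250)
p + v·dt = (2.4480, -1.2040, 0.4280)
new velocity v' = (0.6740, 1.2800, -0.9580)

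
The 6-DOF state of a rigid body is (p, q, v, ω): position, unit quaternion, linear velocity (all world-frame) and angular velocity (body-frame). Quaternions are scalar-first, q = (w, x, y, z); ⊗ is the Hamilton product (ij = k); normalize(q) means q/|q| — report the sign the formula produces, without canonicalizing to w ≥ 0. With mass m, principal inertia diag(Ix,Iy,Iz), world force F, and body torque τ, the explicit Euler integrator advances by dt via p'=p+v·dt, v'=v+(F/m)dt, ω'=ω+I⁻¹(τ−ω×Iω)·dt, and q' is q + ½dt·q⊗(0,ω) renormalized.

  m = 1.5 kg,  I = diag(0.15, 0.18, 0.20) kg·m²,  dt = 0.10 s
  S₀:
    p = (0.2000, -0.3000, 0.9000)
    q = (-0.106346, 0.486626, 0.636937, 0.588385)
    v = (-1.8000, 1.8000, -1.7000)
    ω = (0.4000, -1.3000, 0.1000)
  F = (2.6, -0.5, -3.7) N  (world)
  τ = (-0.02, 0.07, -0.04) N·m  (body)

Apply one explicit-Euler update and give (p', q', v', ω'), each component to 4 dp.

p' = (0.0200, -0.1200, 0.7300)
q' = (-0.0774, 0.5247, 0.6517, 0.5422)
v' = (-1.6267, 1.7667, -1.9467)
ω' = (0.3884, -1.2600, 0.0878)

linear accel F/m = (1.7333, -0.3333, -2.4667)
new position p' = (0.0200, -0.1200, 0.7300)
v + (F/m)dt = (-1.6267, 1.7667, -1.9467)
angular accel α = (-0.1160, 0.4000, -0.1220)
ω' = ω + α·dt = (0.3884, -1.2600, 0.0878)
2q̇ = q⊗(0,ω) = (0.5745292, 0.7860558, 0.3249412, -0.8980232)
q' = normalize(q + ½dt·q⊗(0,ω)) = (-0.0774, 0.5247, 0.6517, 0.5422)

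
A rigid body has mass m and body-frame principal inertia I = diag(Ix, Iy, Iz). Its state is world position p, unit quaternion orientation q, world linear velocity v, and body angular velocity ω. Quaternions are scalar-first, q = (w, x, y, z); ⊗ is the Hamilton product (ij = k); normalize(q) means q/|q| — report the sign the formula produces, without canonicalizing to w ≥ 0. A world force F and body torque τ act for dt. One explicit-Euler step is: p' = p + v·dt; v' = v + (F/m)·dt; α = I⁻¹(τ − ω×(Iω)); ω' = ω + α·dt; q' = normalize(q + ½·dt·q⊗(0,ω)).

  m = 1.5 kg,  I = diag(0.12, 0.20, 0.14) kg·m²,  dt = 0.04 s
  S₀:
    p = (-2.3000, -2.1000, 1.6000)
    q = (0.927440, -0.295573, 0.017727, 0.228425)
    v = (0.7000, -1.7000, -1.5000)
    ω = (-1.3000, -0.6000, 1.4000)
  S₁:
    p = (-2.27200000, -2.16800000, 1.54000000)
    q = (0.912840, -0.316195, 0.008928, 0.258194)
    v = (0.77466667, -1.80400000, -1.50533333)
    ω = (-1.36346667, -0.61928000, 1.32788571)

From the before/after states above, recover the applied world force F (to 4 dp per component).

Δv = v₁−v₀ = (0.07466667, -0.10400000, -0.00533333)
applied force F = (2.8000, -3.9000, -0.2000)

F = (2.8000, -3.9000, -0.2000)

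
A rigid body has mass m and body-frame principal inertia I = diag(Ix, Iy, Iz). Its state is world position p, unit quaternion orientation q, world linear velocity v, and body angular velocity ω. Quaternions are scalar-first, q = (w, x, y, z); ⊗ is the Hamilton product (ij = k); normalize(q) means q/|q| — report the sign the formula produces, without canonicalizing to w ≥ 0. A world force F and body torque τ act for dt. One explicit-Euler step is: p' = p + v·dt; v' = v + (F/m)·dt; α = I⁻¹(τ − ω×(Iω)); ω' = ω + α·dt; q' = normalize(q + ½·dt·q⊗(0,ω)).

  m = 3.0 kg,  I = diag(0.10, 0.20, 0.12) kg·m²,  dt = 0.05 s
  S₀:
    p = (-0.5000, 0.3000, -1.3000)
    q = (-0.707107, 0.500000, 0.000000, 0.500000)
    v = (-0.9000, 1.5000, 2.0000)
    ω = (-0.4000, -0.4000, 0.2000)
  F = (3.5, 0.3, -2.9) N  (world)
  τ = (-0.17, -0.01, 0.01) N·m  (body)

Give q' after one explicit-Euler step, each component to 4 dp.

2q̇ = q⊗(0,ω) = (0.1000000, 0.4828428, -0.0171572, -0.3414214)
updated quaternion q' = (-0.7045, 0.5120, -0.0004, 0.4914)

q' = (-0.7045, 0.5120, -0.0004, 0.4914)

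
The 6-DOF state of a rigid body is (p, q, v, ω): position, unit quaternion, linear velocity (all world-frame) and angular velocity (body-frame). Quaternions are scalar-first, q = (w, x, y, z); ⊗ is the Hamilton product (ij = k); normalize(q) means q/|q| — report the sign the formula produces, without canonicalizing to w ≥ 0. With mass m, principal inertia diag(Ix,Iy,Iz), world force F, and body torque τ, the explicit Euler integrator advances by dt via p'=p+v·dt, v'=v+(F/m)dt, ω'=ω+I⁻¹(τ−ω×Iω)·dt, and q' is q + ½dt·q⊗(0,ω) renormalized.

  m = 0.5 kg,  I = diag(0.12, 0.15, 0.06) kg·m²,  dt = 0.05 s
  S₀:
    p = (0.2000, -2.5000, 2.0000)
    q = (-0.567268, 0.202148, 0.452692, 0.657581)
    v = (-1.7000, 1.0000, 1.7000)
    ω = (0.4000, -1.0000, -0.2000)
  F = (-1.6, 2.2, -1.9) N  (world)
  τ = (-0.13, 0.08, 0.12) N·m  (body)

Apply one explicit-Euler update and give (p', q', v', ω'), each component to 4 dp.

p' = (0.1150, -2.4500, 2.0850)
q' = (-0.5545, 0.2106, 0.4743, 0.6506)
v' = (-1.8600, 1.2200, 1.5100)
ω' = (0.3533, -0.9717, -0.0900)

angular accel α = (-0.9333, 0.5653, 2.2000)
ω' = ω + α·dt = (0.3533, -0.9717, -0.0900)
q⊗(0,ω) = (0.5033490, 0.3401354, 0.8707300, -0.2697712)
q + ½dt·q⊗(0,ω), renormalized = (-0.5545, 0.2106, 0.4743, 0.6506)
linear accel F/m = (-3.2000, 4.4000, -3.8000)
new position p' = (0.1150, -2.4500, 2.0850)
v + (F/m)dt = (-1.8600, 1.2200, 1.5100)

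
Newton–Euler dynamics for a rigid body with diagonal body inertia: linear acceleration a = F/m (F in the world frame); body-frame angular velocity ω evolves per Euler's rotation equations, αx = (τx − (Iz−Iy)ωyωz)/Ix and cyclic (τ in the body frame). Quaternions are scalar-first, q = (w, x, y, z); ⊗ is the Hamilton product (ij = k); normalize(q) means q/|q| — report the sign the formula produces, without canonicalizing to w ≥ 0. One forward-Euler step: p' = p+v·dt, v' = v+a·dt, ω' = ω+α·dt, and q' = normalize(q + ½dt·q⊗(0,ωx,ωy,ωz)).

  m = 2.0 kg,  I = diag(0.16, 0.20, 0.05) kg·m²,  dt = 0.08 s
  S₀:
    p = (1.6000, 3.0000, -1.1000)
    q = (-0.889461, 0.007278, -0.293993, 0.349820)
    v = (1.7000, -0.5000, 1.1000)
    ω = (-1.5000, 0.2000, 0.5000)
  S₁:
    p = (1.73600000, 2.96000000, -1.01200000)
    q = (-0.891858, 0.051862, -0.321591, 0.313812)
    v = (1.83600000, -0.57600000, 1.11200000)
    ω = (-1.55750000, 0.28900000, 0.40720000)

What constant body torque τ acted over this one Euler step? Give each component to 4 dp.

τ = (-0.1300, 0.1400, -0.0700)

ω₁ − ω₀ = (-0.05750000, 0.08900000, -0.09280000)
gyro term ω₀×Iω₀ = (-0.0150, -0.0825, -0.0120)
I·α + gyro = (-0.1300, 0.1400, -0.0700)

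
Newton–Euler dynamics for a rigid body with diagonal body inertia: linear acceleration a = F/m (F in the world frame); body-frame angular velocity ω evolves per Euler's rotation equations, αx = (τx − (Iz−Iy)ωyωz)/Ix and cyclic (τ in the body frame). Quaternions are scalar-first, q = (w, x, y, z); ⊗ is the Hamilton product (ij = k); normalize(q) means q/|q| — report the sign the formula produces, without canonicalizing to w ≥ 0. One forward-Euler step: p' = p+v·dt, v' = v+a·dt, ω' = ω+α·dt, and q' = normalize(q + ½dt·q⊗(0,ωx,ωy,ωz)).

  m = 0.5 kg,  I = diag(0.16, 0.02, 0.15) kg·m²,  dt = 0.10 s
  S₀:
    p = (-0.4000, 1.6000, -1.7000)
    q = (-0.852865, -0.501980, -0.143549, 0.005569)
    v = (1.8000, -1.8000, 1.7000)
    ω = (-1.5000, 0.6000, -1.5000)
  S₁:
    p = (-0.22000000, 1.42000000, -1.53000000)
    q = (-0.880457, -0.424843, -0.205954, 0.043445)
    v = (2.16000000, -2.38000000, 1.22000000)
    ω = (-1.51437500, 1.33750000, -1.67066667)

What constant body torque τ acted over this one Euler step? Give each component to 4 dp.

ω₁ − ω₀ = (-0.01437500, 0.73750000, -0.17066667)
τ = I·(Δω/dt) + ω₀×(Iω₀) = (-0.1400, 0.1700, -0.1300)

τ = (-0.1400, 0.1700, -0.1300)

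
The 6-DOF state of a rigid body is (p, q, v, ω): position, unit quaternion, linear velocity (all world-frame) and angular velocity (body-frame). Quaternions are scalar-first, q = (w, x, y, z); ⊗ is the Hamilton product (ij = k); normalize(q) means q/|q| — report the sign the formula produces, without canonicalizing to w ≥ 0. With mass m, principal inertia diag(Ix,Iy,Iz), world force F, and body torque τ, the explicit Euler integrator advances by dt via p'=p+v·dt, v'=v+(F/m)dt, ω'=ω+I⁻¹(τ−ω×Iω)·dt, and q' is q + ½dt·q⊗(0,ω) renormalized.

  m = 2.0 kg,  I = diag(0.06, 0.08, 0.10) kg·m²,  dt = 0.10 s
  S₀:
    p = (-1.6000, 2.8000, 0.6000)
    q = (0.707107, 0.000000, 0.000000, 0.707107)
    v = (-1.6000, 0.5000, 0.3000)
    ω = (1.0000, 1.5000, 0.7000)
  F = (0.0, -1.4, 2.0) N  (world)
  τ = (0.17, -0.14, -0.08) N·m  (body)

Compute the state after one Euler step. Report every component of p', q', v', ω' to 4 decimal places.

a = (0.0000, -0.7000, 1.0000)
new position p' = (-1.7600, 2.8500, 0.6300)
v + (F/m)dt = (-1.6000, 0.4300, 0.4000)
ω×(Iω) gyroscopic = (0.0210, -0.0280, 0.0300)
α = I⁻¹(τ − ω×Iω) = (2.4833, -1.4000, -1.1000)
new body rate ω' = (1.2483, 1.3600, 0.5900)
q⊗(0,ω) = (-0.4949749, -0.3535535, 1.7677675, 0.4949749)
updated quaternion q' = (0.6792, -0.0176, 0.0880, 0.7285)

p' = (-1.7600, 2.8500, 0.6300)
q' = (0.6792, -0.0176, 0.0880, 0.7285)
v' = (-1.6000, 0.4300, 0.4000)
ω' = (1.2483, 1.3600, 0.5900)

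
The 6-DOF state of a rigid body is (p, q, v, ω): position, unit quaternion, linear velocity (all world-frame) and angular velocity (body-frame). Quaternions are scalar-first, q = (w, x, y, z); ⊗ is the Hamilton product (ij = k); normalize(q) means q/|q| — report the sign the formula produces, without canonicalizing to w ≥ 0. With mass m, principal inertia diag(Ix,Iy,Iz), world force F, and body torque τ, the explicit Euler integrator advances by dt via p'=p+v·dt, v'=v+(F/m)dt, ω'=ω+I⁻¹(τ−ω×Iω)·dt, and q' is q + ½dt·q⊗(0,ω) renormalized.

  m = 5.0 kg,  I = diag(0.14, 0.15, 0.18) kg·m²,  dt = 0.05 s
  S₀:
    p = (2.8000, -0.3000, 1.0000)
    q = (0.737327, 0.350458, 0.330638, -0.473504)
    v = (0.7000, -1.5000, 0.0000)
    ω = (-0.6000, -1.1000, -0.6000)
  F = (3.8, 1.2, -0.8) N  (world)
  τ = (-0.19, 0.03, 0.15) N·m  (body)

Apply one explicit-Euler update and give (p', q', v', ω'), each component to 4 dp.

p' = (2.8350, -0.3750, 1.0000)
q' = (0.7441, 0.3212, 0.3225, -0.4889)
v' = (0.7380, -1.4880, -0.0080)
ω' = (-0.6749, -1.0852, -0.5602)

a = F/m = (0.7600, 0.2400, -0.1600)
p' = p + v·dt = (2.8350, -0.3750, 1.0000)
new velocity v' = (0.7380, -1.4880, -0.0080)
ω×(Iω) gyroscopic = (0.0198, -0.0144, 0.0066)
(τ − ω×Iω)/I = (-1.4986, 0.2960, 0.7967)
ω + α·dt = (-0.6749, -1.0852, -0.5602)
q⊗(0,ω) = (0.2898742, -1.1616334, -0.3166825, -0.6295172)
q' = normalize(q + ½dt·q⊗(0,ω)) = (0.7441, 0.3212, 0.3225, -0.4889)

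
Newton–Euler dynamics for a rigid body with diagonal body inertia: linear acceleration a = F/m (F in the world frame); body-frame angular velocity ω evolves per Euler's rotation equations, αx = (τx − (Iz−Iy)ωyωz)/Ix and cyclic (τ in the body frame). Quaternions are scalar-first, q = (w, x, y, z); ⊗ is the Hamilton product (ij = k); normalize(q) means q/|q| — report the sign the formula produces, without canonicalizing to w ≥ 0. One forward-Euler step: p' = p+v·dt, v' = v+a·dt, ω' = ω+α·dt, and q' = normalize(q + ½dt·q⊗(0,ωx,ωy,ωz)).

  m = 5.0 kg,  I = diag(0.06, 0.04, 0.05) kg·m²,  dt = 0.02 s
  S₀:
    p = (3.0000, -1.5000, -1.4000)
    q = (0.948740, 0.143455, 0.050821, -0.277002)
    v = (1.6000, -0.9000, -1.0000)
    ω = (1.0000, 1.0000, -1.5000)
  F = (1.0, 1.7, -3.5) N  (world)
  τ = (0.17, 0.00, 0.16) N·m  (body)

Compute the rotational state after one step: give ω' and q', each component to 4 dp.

ω' = (1.0617, 1.0075, -1.4280)
q' = (0.9424, 0.1549, 0.0597, -0.2902)

ω×(Iω) gyroscopic = (-0.0150, -0.0150, -0.0200)
α = I⁻¹(τ − ω×Iω) = (3.0833, 0.3750, 3.6000)
ω + α·dt = (1.0617, 1.0075, -1.4280)
Hamilton product q⊗(0,ω) = (-0.6097790, 1.1495105, 0.8869205, -1.3304760)
q + ½dt·q⊗(0,ω), renormalized = (0.9424, 0.1549, 0.0597, -0.2902)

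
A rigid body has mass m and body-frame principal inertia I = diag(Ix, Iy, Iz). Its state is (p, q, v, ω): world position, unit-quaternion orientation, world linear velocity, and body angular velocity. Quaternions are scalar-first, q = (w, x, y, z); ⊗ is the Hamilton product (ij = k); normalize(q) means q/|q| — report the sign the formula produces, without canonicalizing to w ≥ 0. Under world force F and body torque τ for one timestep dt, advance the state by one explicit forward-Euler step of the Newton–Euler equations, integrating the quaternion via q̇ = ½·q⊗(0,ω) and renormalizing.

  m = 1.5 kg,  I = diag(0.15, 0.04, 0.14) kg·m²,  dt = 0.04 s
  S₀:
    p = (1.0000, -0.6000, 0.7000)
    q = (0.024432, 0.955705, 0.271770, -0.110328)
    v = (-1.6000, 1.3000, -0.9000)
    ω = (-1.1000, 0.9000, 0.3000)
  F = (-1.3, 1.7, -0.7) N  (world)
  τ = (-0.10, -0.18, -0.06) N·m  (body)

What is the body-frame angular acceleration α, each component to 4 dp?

ω×(Iω) gyroscopic = (0.0270, -0.0033, 0.1089)
(τ − ω×Iω)/I = (-0.8467, -4.4175, -1.2064)

α = (-0.8467, -4.4175, -1.2064)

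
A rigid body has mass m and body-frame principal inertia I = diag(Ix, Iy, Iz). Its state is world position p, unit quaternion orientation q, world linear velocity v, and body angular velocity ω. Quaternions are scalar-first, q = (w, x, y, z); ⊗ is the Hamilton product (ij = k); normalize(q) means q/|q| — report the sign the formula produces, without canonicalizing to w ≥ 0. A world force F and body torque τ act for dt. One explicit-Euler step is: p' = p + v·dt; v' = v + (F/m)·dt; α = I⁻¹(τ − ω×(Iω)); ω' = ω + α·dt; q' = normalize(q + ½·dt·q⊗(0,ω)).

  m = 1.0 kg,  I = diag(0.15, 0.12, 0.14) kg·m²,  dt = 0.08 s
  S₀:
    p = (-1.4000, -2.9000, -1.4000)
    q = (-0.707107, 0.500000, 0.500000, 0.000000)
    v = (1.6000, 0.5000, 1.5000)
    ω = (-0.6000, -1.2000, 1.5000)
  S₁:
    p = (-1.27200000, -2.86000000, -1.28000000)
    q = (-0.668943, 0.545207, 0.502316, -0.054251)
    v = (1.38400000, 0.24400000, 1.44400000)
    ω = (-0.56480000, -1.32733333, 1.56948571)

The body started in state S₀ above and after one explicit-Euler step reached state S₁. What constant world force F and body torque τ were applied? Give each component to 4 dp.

F = (-2.7000, -3.2000, -0.7000)
τ = (0.0300, -0.2000, 0.1000)

v₁ − v₀ = (-0.21600000, -0.25600000, -0.05600000)
m·(v₁−v₀)/dt = (-2.7000, -3.2000, -0.7000)
ω₁ − ω₀ = (0.03520000, -0.12733333, 0.06948571)
precession coupling = (-0.0360, -0.0090, -0.0216)
applied torque τ = (0.0300, -0.2000, 0.1000)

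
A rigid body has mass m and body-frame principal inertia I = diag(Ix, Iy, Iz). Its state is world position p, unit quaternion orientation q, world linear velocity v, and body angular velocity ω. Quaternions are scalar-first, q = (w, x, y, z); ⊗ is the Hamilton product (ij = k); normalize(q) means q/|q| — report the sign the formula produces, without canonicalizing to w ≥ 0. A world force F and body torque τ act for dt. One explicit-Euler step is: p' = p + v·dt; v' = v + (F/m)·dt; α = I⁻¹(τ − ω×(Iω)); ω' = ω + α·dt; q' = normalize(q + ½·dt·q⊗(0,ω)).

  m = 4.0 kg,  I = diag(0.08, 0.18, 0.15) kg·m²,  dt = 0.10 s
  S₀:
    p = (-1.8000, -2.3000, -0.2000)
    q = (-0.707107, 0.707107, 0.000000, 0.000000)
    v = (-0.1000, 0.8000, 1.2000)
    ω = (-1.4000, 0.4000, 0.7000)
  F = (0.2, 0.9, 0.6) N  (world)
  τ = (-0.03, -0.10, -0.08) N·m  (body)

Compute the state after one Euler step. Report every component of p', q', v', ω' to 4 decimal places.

gyro term ω×Iω = (-0.0084, 0.0686, -0.0560)
angular accel α = (-0.2700, -0.9367, -0.1600)
ω + α·dt = (-1.4270, 0.3063, 0.6840)
2q̇ = q⊗(0,ω) = (0.9899498, 0.9899498, -0.7778177, -0.2121321)
q' = normalize(q + ½dt·q⊗(0,ω)) = (-0.6555, 0.7541, -0.0388, -0.0106)
p + v·dt = (-1.8100, -2.2200, -0.0800)
v + (F/m)dt = (-0.0950, 0.8225, 1.2150)

p' = (-1.8100, -2.2200, -0.0800)
q' = (-0.6555, 0.7541, -0.0388, -0.0106)
v' = (-0.0950, 0.8225, 1.2150)
ω' = (-1.4270, 0.3063, 0.6840)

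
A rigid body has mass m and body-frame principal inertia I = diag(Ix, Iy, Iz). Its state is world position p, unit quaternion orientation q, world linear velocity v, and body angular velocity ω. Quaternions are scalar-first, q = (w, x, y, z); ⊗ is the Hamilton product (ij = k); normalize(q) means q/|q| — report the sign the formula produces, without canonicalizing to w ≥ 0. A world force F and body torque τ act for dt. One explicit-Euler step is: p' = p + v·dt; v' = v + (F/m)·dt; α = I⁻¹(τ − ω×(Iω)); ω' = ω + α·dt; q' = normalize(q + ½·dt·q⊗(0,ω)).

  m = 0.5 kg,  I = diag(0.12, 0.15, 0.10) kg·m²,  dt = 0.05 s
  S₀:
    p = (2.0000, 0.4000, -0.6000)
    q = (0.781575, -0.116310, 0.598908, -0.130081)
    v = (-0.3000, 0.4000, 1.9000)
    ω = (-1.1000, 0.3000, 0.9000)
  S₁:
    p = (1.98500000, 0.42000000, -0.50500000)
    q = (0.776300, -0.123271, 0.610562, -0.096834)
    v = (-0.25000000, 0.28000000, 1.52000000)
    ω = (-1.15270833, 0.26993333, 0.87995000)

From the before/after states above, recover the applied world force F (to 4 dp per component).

F = (0.5000, -1.2000, -3.8000)

Δv = v₁−v₀ = (0.05000000, -0.12000000, -0.38000000)
F = m·Δv/dt = (0.5000, -1.2000, -3.8000)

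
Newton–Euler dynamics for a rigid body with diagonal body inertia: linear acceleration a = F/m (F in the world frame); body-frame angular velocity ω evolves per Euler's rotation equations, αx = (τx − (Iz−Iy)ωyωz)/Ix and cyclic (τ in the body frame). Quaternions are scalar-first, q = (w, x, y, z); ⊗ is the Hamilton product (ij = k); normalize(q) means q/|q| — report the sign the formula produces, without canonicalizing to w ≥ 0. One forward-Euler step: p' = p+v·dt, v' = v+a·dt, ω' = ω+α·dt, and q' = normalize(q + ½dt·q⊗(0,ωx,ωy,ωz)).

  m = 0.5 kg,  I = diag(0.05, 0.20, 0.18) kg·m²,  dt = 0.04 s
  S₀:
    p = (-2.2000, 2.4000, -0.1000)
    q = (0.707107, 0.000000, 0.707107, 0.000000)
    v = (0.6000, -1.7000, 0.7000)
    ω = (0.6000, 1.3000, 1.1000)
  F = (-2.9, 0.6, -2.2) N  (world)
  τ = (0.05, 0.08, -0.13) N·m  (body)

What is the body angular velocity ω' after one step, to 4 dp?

gyro term ω×Iω = (-0.0286, -0.0858, 0.1170)
(τ − ω×Iω)/I = (1.5720, 0.8290, -1.3722)
ω' = ω + α·dt = (0.6629, 1.3332, 1.0451)

ω' = (0.6629, 1.3332, 1.0451)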